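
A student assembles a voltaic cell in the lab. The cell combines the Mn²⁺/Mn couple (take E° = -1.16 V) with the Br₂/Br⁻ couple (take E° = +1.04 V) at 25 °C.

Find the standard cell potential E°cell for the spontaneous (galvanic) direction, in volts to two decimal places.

+2.20 V

The Br₂/Br⁻ couple has the higher reduction potential, so it is the cathode; Mn²⁺/Mn is oxidised at the anode.
E°cell = E°(cathode) − E°(anode) = (+1.04) − (-1.16) = +2.20 V.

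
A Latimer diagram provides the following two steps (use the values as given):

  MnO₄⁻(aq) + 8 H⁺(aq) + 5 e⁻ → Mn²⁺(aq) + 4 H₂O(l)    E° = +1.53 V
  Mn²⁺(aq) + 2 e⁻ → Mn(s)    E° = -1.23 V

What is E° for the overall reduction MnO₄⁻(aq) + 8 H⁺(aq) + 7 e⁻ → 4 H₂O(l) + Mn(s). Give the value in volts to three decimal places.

Since ΔG° = −nFE° is additive over sequential reductions, n₃E°₃ = n₁E°₁ + n₂E°₂.
E°₃ = (5×+1.53 + 2×-1.23) / 7 = (+5.190) / 7 = +0.741 V.

+0.741 V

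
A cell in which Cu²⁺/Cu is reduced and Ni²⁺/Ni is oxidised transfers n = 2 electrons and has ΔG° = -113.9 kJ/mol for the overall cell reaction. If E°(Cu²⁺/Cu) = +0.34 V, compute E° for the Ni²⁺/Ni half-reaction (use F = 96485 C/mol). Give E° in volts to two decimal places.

-0.25 V

E°cell = −ΔG°/(nF) = −(-113.9×10³)/((2)(96485)) = +0.590 V.
Since Cu²⁺/Cu is the cathode and Ni²⁺/Ni the anode, E°cell = E°(Cu²⁺/Cu) − E°(Ni²⁺/Ni).
So E°(Ni²⁺/Ni) = E°(Cu²⁺/Cu) − E°cell = (+0.34) − (+0.590) = -0.25 V.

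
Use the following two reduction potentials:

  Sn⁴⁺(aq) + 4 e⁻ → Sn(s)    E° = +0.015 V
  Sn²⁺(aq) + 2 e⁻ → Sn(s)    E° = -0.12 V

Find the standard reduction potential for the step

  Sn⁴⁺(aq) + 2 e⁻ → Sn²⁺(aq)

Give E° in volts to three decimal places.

Sequential free energies add, so n₃E°₃ = n₁E°₁ + n₂E°₂.
With n₃ = 4, and the known step contributing 2×(-0.12) V, the unknown satisfies 2·E° = 4×(+0.015) − 2×(-0.12) = +0.300.
E° = +0.300 / 2 = +0.150 V.

+0.150 V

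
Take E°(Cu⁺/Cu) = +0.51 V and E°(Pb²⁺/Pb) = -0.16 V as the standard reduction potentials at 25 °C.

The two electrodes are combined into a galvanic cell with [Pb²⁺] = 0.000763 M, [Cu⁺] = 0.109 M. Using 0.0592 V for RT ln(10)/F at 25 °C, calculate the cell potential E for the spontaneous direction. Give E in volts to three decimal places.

Cu⁺/Cu is the cathode (higher E°), Pb²⁺/Pb the anode: E°cell = +0.51 − (-0.16) = +0.67 V, n = 2.
Overall: 2 Cu⁺(aq) + Pb(s) → 2 Cu(s) + Pb²⁺(aq)
Q = [Pb²⁺] / ([Cu⁺]^2); log Q = -1.192.
E = E° − (0.0592/n) log Q = +0.67 − (0.0592/2)(-1.192) = +0.705 V.

+0.705 V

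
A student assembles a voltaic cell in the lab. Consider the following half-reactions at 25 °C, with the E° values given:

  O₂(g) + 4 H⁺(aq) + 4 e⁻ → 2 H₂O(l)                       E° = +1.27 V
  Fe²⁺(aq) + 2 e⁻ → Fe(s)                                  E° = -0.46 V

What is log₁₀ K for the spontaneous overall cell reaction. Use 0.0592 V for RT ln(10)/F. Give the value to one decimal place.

Cathode: O₂/H₂O; anode: Fe²⁺/Fe. E°cell = +1.73 V, n = 4.
log K = nE°cell / 0.0592 = (4)(+1.73) / 0.0592 = 116.9.

116.9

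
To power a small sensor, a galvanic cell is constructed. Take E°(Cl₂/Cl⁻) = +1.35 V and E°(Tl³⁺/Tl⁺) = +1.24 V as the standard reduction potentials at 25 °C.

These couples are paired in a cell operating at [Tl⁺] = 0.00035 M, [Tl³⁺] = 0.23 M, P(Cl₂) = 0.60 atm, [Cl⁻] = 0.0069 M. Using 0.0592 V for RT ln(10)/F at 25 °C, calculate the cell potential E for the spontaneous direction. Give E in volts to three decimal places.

+0.148 V

Cl₂/Cl⁻ is the cathode (higher E°), Tl³⁺/Tl⁺ the anode: E°cell = +1.35 − (+1.24) = +0.11 V, n = 2.
Overall: Cl₂(g) + Tl⁺(aq) → 2 Cl⁻(aq) + Tl³⁺(aq)
Q = [Cl⁻]^2·[Tl³⁺] / (P(Cl₂)·[Tl⁺]); log Q = -1.283.
E = E° − (0.0592/n) log Q = +0.11 − (0.0592/2)(-1.283) = +0.148 V.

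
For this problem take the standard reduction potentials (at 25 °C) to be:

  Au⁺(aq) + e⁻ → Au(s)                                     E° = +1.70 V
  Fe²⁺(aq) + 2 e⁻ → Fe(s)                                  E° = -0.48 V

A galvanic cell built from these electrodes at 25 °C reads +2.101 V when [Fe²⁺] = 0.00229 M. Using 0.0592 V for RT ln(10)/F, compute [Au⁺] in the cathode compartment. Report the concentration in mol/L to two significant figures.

0.0022 M

Au⁺/Au is the cathode, Fe²⁺/Fe the anode: E°cell = +2.18 V, n = 2.
Overall reaction: 2 Au⁺(aq) + Fe(s) → 2 Au(s) + Fe²⁺(aq); Q = [Fe²⁺]^1/[Au⁺]^2.
From E = E° − (0.0592/n) log Q: log Q = (E° − E)·n/0.0592 = (+2.18 − (+2.101))·2/0.0592 = 2.6689.
So 2·log[Au⁺] = 1·log(0.00229) − log Q = -2.6402 − (2.6689) = -5.3091; log[Au⁺] = -5.3091 / 2 = -2.6545; [Au⁺] = 10^(-2.6545) ≈ 0.0022 M.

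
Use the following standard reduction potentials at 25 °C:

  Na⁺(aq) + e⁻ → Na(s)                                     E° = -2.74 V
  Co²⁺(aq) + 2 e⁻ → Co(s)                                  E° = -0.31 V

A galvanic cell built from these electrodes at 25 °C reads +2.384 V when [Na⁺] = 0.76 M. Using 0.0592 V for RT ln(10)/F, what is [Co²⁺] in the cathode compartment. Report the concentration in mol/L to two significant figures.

0.016 M

Co²⁺/Co is the cathode, Na⁺/Na the anode: E°cell = +2.43 V, n = 2.
Overall reaction: Co²⁺(aq) + 2 Na(s) → Co(s) + 2 Na⁺(aq); Q = [Na⁺]^2/[Co²⁺]^1.
From E = E° − (0.0592/n) log Q: log Q = (E° − E)·n/0.0592 = (+2.43 − (+2.384))·2/0.0592 = 1.5541.
So 1·log[Co²⁺] = 2·log(0.76) − log Q = -0.2384 − (1.5541) = -1.7925; [Co²⁺] = 10^(-1.7925) ≈ 0.016 M.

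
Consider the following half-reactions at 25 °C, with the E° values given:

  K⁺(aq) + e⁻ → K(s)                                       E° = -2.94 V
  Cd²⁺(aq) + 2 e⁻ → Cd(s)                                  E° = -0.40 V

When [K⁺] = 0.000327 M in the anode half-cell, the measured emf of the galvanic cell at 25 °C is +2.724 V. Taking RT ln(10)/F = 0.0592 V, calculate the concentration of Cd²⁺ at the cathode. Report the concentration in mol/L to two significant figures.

0.18 M

Cd²⁺/Cd is the cathode, K⁺/K the anode: E°cell = +2.54 V, n = 2.
Overall reaction: Cd²⁺(aq) + 2 K(s) → Cd(s) + 2 K⁺(aq); Q = [K⁺]^2/[Cd²⁺]^1.
From E = E° − (0.0592/n) log Q: log Q = (E° − E)·n/0.0592 = (+2.54 − (+2.724))·2/0.0592 = -6.2162.
So 1·log[Cd²⁺] = 2·log(0.000327) − log Q = -6.9709 − (-6.2162) = -0.7547; [Cd²⁺] = 10^(-0.7547) ≈ 0.18 M.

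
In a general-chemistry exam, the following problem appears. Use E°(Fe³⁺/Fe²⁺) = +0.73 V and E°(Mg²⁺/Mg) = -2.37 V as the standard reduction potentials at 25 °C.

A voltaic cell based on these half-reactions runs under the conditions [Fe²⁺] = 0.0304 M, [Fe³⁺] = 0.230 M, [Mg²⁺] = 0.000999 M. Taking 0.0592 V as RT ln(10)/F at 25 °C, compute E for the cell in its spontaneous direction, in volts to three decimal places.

+3.241 V

Fe³⁺/Fe²⁺ is the cathode (higher E°), Mg²⁺/Mg the anode: E°cell = +0.73 − (-2.37) = +3.10 V, n = 2.
Overall: 2 Fe³⁺(aq) + Mg(s) → 2 Fe²⁺(aq) + Mg²⁺(aq)
Q = [Fe²⁺]^2·[Mg²⁺] / ([Fe³⁺]^2); log Q = -4.758.
E = E° − (0.0592/n) log Q = +3.10 − (0.0592/2)(-4.758) = +3.241 V.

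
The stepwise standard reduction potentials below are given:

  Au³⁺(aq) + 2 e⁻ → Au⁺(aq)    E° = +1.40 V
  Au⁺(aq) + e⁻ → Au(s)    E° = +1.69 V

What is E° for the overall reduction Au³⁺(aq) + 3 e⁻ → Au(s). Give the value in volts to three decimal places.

Since ΔG° = −nFE° is additive over sequential reductions, n₃E°₃ = n₁E°₁ + n₂E°₂.
E°₃ = (2×+1.40 + 1×+1.69) / 3 = (+4.490) / 3 = +1.497 V.

+1.497 V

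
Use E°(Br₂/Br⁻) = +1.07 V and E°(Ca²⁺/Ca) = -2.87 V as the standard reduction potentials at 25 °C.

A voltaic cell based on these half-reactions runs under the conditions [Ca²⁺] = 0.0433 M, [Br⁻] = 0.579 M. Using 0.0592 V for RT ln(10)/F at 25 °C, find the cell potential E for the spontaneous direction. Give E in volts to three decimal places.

+3.994 V

Br₂/Br⁻ is the cathode (higher E°), Ca²⁺/Ca the anode: E°cell = +1.07 − (-2.87) = +3.94 V, n = 2.
Overall: Br₂(l) + Ca(s) → 2 Br⁻(aq) + Ca²⁺(aq)
Q = [Br⁻]^2·[Ca²⁺]; log Q = -1.838.
E = E° − (0.0592/n) log Q = +3.94 − (0.0592/2)(-1.838) = +3.994 V.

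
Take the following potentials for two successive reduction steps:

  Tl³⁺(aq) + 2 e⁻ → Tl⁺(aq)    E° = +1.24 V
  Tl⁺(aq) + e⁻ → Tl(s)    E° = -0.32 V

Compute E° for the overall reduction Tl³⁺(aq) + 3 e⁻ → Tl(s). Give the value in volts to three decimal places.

+0.720 V

Since ΔG° = −nFE° is additive over sequential reductions, n₃E°₃ = n₁E°₁ + n₂E°₂.
E°₃ = (2×+1.24 + 1×-0.32) / 3 = (+2.160) / 3 = +0.720 V.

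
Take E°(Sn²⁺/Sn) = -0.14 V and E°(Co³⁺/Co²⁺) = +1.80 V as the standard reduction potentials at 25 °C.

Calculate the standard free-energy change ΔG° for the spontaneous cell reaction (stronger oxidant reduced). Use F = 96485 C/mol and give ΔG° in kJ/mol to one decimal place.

-374.4 kJ/mol

Co³⁺/Co²⁺ (E° = +1.80 V) is the cathode; Sn²⁺/Sn (E° = -0.14 V) is the anode, so E°cell = +1.94 V.
Balancing electrons gives n = 2 (lcm of 1 and 2).
ΔG° = −nFE° = −(2)(96485)(+1.94) = -374,362 J = -374.4 kJ/mol.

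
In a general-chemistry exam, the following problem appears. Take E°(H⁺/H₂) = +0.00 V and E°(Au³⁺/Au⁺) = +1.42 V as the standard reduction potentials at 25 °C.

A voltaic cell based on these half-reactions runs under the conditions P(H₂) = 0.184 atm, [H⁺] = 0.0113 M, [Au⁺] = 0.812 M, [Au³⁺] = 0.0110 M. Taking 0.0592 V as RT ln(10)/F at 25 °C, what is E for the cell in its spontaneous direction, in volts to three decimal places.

Au³⁺/Au⁺ is the cathode (higher E°), H⁺/H₂ the anode: E°cell = +1.42 − (+0.00) = +1.42 V, n = 2.
Overall: Au³⁺(aq) + H₂(g) → Au⁺(aq) + 2 H⁺(aq)
Q = [Au⁺]·[H⁺]^2 / ([Au³⁺]·P(H₂)); log Q = -1.290.
E = E° − (0.0592/n) log Q = +1.42 − (0.0592/2)(-1.290) = +1.458 V.

+1.458 V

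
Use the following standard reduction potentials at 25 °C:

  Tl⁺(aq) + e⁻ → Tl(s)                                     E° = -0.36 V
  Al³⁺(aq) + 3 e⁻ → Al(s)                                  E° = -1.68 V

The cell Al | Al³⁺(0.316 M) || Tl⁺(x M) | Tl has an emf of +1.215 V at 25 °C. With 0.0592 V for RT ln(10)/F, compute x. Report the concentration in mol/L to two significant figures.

Tl⁺/Tl is the cathode, Al³⁺/Al the anode: E°cell = +1.32 V, n = 3.
Overall reaction: 3 Tl⁺(aq) + Al(s) → 3 Tl(s) + Al³⁺(aq); Q = [Al³⁺]^1/[Tl⁺]^3.
From E = E° − (0.0592/n) log Q: log Q = (E° − E)·n/0.0592 = (+1.32 − (+1.215))·3/0.0592 = 5.3209.
So 3·log[Tl⁺] = 1·log(0.316) − log Q = -0.5003 − (5.3209) = -5.8212; log[Tl⁺] = -5.8212 / 3 = -1.9404; [Tl⁺] = 10^(-1.9404) ≈ 0.011 M.

0.011 M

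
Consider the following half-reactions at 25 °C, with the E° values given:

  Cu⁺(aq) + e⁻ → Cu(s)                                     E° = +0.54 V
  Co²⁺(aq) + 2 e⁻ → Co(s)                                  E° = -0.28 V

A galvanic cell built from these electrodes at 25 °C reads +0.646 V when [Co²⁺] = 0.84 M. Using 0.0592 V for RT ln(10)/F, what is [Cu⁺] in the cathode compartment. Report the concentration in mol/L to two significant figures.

0.0011 M

Cu⁺/Cu is the cathode, Co²⁺/Co the anode: E°cell = +0.82 V, n = 2.
Overall reaction: 2 Cu⁺(aq) + Co(s) → 2 Cu(s) + Co²⁺(aq); Q = [Co²⁺]^1/[Cu⁺]^2.
From E = E° − (0.0592/n) log Q: log Q = (E° − E)·n/0.0592 = (+0.82 − (+0.646))·2/0.0592 = 5.8784.
So 2·log[Cu⁺] = 1·log(0.84) − log Q = -0.0757 − (5.8784) = -5.9541; log[Cu⁺] = -5.9541 / 2 = -2.9771; [Cu⁺] = 10^(-2.9771) ≈ 0.0011 M.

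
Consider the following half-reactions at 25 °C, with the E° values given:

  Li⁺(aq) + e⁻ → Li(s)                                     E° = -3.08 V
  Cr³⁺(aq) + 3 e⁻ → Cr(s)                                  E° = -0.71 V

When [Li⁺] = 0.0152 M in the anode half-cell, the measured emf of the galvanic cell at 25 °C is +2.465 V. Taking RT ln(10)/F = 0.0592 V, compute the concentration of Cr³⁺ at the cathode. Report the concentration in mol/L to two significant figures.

Cr³⁺/Cr is the cathode, Li⁺/Li the anode: E°cell = +2.37 V, n = 3.
Overall reaction: Cr³⁺(aq) + 3 Li(s) → Cr(s) + 3 Li⁺(aq); Q = [Li⁺]^3/[Cr³⁺]^1.
From E = E° − (0.0592/n) log Q: log Q = (E° − E)·n/0.0592 = (+2.37 − (+2.465))·3/0.0592 = -4.8142.
So 1·log[Cr³⁺] = 3·log(0.0152) − log Q = -5.4545 − (-4.8142) = -0.6403; [Cr³⁺] = 10^(-0.6403) ≈ 0.23 M.

0.23 M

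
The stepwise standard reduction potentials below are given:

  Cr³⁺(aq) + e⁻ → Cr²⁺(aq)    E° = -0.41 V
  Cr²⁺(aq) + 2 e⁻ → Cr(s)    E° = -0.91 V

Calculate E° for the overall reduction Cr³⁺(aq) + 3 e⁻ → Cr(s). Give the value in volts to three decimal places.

Standard free energies of sequential steps add: ΔG°₃ = ΔG°₁ + ΔG°₂, so n₃E°₃ = n₁E°₁ + n₂E°₂.
E°₃ = (1×-0.41 + 2×-0.91) / 3 = (-2.230) / 3 = -0.743 V.

-0.743 V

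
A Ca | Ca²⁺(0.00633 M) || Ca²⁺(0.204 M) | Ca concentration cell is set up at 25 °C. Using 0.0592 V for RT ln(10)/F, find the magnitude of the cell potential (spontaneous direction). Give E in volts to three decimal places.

+0.045 V

For a concentration cell E°cell = 0. The 0.204 M side is the cathode (reduction is favoured where [Ca²⁺] is higher).
With n = 2, E = −(0.0592/2) log([Ca²⁺]ₐₙ/[Ca²⁺]꜀ₐₜ) = −(0.0592/2) log(0.00633/0.204) = −(0.0592/2)(-1.508) = +0.045 V.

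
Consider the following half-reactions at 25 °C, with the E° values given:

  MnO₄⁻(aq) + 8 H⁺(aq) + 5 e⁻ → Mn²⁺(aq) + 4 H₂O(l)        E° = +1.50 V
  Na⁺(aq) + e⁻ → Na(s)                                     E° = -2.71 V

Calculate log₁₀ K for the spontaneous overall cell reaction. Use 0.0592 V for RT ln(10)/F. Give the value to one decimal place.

Cathode: MnO₄⁻/Mn²⁺; anode: Na⁺/Na. E°cell = +4.21 V, n = 5.
log K = nE°cell / 0.0592 = (5)(+4.21) / 0.0592 = 355.6.

355.6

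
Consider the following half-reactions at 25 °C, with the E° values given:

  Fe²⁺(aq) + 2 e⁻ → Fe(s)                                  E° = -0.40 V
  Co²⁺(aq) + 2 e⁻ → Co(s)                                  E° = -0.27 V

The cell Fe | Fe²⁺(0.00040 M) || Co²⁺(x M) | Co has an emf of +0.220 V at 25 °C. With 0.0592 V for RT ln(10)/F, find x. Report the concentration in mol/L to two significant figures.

Co²⁺/Co is the cathode, Fe²⁺/Fe the anode: E°cell = +0.13 V, n = 2.
Overall reaction: Co²⁺(aq) + Fe(s) → Co(s) + Fe²⁺(aq); Q = [Fe²⁺]^1/[Co²⁺]^1.
From E = E° − (0.0592/n) log Q: log Q = (E° − E)·n/0.0592 = (+0.13 − (+0.220))·2/0.0592 = -3.0405.
So 1·log[Co²⁺] = 1·log(0.0004) − log Q = -3.3979 − (-3.0405) = -0.3574; [Co²⁺] = 10^(-0.3574) ≈ 0.44 M.

0.44 M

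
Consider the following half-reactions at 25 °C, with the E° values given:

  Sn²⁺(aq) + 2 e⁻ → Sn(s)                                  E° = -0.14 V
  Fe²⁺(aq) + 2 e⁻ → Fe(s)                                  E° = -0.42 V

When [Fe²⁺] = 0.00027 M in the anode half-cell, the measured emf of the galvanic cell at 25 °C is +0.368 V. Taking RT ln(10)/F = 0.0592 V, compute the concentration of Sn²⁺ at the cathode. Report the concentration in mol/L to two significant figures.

Sn²⁺/Sn is the cathode, Fe²⁺/Fe the anode: E°cell = +0.28 V, n = 2.
Overall reaction: Sn²⁺(aq) + Fe(s) → Sn(s) + Fe²⁺(aq); Q = [Fe²⁺]^1/[Sn²⁺]^1.
From E = E° − (0.0592/n) log Q: log Q = (E° − E)·n/0.0592 = (+0.28 − (+0.368))·2/0.0592 = -2.9730.
So 1·log[Sn²⁺] = 1·log(0.00027) − log Q = -3.5686 − (-2.9730) = -0.5956; [Sn²⁺] = 10^(-0.5956) ≈ 0.25 M.

0.25 M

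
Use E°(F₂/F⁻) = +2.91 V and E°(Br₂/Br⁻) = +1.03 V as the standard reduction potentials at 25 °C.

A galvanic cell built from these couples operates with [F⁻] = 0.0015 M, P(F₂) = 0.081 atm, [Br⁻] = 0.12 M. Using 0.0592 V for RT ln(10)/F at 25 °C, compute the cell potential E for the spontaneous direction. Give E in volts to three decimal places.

+1.960 V

F₂/F⁻ is the cathode (higher E°), Br₂/Br⁻ the anode: E°cell = +2.91 − (+1.03) = +1.88 V, n = 2.
Overall: F₂(g) + 2 Br⁻(aq) → 2 F⁻(aq) + Br₂(l)
Q = [F⁻]^2 / (P(F₂)·[Br⁻]^2); log Q = -2.715.
E = E° − (0.0592/n) log Q = +1.88 − (0.0592/2)(-2.715) = +1.960 V.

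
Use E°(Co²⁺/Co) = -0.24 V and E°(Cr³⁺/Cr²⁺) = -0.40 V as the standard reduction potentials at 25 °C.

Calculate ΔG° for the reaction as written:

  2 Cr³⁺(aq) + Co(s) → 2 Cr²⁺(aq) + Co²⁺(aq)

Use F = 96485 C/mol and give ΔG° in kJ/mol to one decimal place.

As written, Cr³⁺/Cr²⁺ is reduced (cathode) and Co²⁺/Co is oxidised (anode), so E°cell = (-0.40) − (-0.24) = -0.16 V.
Balancing electrons gives n = 2.
ΔG° = −nFE° = −(2)(96485)(-0.16) = 30,875 J = +30.9 kJ/mol.

+30.9 kJ/mol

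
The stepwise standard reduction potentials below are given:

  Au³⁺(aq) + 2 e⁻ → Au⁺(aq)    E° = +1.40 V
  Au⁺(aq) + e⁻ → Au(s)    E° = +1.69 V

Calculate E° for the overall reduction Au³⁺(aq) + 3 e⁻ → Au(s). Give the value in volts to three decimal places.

+1.497 V

Adding the free-energy changes (−nFE°) of the two steps gives −n₃FE°₃ = −n₁FE°₁ − n₂FE°₂.
E°₃ = (2×+1.40 + 1×+1.69) / 3 = (+4.490) / 3 = +1.497 V.
Simply averaging or adding the two E° values would be wrong; the electron-weighted sum is required.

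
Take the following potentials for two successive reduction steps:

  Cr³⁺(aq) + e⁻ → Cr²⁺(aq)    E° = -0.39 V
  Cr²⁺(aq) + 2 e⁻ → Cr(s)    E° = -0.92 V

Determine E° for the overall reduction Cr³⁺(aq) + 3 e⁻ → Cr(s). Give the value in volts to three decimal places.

Since ΔG° = −nFE° is additive over sequential reductions, n₃E°₃ = n₁E°₁ + n₂E°₂.
E°₃ = (1×-0.39 + 2×-0.92) / 3 = (-2.230) / 3 = -0.743 V.

-0.743 V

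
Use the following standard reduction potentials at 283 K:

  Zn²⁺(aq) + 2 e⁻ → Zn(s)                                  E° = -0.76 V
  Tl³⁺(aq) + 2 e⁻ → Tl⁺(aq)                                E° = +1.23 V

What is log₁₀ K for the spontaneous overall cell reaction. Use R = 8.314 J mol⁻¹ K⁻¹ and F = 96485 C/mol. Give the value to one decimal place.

Cathode: Tl³⁺/Tl⁺; anode: Zn²⁺/Zn. E°cell = (+1.23) − (-0.76) = +1.99 V, with n = 2.
ΔG° = −nFE° = −RT ln K, so ln K = nFE°/(RT) = (2)(96485)(+1.99) / ((8.314)(283)) = 163.210.
log₁₀ K = 163.210 / ln 10 = 70.9.

70.9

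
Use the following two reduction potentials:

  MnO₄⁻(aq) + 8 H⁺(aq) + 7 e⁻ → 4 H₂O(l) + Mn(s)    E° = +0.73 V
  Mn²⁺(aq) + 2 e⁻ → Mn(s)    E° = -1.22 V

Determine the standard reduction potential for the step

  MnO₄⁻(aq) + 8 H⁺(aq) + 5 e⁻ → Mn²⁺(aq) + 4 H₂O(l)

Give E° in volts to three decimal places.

+1.510 V

Sequential free energies add, so n₃E°₃ = n₁E°₁ + n₂E°₂.
With n₃ = 7, and the known step contributing 2×(-1.22) V, the unknown satisfies 5·E° = 7×(+0.73) − 2×(-1.22) = +7.550.
E° = +7.550 / 5 = +1.510 V.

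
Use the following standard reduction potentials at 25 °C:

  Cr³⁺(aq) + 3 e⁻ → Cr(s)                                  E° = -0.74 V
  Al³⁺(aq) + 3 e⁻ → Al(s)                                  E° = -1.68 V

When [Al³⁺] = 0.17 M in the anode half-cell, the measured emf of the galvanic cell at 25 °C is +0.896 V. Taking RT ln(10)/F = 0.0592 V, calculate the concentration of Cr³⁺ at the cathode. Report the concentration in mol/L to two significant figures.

0.0010 M

Cr³⁺/Cr is the cathode, Al³⁺/Al the anode: E°cell = +0.94 V, n = 3.
Overall reaction: Cr³⁺(aq) + Al(s) → Cr(s) + Al³⁺(aq); Q = [Al³⁺]^1/[Cr³⁺]^1.
From E = E° − (0.0592/n) log Q: log Q = (E° − E)·n/0.0592 = (+0.94 − (+0.896))·3/0.0592 = 2.2297.
So 1·log[Cr³⁺] = 1·log(0.17) − log Q = -0.7696 − (2.2297) = -2.9993; [Cr³⁺] = 10^(-2.9993) ≈ 0.0010 M.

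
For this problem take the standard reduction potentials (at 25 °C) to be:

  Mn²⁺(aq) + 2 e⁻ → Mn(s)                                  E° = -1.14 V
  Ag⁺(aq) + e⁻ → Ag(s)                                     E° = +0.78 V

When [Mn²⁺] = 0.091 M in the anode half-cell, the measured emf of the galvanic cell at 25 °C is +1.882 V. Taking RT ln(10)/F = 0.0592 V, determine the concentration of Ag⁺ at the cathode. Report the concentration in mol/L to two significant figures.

Ag⁺/Ag is the cathode, Mn²⁺/Mn the anode: E°cell = +1.92 V, n = 2.
Overall reaction: 2 Ag⁺(aq) + Mn(s) → 2 Ag(s) + Mn²⁺(aq); Q = [Mn²⁺]^1/[Ag⁺]^2.
From E = E° − (0.0592/n) log Q: log Q = (E° − E)·n/0.0592 = (+1.92 − (+1.882))·2/0.0592 = 1.2838.
So 2·log[Ag⁺] = 1·log(0.091) − log Q = -1.0410 − (1.2838) = -2.3248; log[Ag⁺] = -2.3248 / 2 = -1.1624; [Ag⁺] = 10^(-1.1624) ≈ 0.069 M.

0.069 M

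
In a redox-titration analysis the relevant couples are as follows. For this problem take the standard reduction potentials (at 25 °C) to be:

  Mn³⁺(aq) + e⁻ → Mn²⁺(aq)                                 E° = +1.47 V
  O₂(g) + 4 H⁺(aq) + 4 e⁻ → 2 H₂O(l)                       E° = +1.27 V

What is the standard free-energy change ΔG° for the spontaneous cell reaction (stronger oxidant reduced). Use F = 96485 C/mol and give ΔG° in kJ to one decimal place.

Mn³⁺/Mn²⁺ (E° = +1.47 V) is the cathode; O₂/H₂O (E° = +1.27 V) is the anode, so E°cell = +0.20 V.
Balancing electrons gives n = 4 (lcm of 1 and 4).
ΔG° = −nFE° = −(4)(96485)(+0.20) = -77,188 J = -77.2 kJ.

-77.2 kJ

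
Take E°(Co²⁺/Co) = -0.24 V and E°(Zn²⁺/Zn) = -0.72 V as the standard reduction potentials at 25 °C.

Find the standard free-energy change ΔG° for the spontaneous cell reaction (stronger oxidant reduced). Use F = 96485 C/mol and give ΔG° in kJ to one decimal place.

-92.6 kJ

Co²⁺/Co (E° = -0.24 V) is the cathode; Zn²⁺/Zn (E° = -0.72 V) is the anode, so E°cell = +0.48 V.
Balancing electrons gives n = 2 (lcm of 2 and 2).
ΔG° = −nFE° = −(2)(96485)(+0.48) = -92,626 J = -92.6 kJ.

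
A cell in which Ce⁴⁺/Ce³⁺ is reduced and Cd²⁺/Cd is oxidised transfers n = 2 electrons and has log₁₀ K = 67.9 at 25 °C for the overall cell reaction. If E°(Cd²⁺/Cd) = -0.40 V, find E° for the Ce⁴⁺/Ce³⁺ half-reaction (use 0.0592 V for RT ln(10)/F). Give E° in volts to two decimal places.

+1.61 V

E°cell = (0.0592/n)·log K = (0.0592/2)(67.9) = +2.010 V.
Since Ce⁴⁺/Ce³⁺ is the cathode and Cd²⁺/Cd the anode, E°cell = E°(Ce⁴⁺/Ce³⁺) − E°(Cd²⁺/Cd).
So E°(Ce⁴⁺/Ce³⁺) = E°cell + E°(Cd²⁺/Cd) = +2.010 + (-0.40) = +1.61 V.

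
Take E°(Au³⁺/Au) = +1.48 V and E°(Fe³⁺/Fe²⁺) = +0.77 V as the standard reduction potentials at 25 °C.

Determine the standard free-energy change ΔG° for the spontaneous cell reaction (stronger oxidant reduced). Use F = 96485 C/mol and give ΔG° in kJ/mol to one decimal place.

-205.5 kJ/mol

Au³⁺/Au (E° = +1.48 V) is the cathode; Fe³⁺/Fe²⁺ (E° = +0.77 V) is the anode, so E°cell = +0.71 V.
Balancing electrons gives n = 3 (lcm of 3 and 1).
ΔG° = −nFE° = −(3)(96485)(+0.71) = -205,513 J = -205.5 kJ/mol.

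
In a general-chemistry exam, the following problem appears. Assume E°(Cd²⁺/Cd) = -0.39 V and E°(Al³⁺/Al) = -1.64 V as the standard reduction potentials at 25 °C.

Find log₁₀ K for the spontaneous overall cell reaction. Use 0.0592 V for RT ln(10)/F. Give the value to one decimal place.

Cathode: Cd²⁺/Cd; anode: Al³⁺/Al. E°cell = +1.25 V, n = 6.
log K = nE°cell / 0.0592 = (6)(+1.25) / 0.0592 = 126.7.

126.7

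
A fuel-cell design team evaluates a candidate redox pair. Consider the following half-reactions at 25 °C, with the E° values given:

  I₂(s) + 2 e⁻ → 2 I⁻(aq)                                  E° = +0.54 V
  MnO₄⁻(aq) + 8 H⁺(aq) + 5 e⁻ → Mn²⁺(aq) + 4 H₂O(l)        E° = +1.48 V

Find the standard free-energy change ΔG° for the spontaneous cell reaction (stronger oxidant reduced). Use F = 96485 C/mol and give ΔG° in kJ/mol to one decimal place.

-907.0 kJ/mol

MnO₄⁻/Mn²⁺ (E° = +1.48 V) is the cathode; I₂/I⁻ (E° = +0.54 V) is the anode, so E°cell = +0.94 V.
Balancing electrons gives n = 10 (lcm of 5 and 2).
ΔG° = −nFE° = −(10)(96485)(+0.94) = -906,959 J = -907.0 kJ/mol.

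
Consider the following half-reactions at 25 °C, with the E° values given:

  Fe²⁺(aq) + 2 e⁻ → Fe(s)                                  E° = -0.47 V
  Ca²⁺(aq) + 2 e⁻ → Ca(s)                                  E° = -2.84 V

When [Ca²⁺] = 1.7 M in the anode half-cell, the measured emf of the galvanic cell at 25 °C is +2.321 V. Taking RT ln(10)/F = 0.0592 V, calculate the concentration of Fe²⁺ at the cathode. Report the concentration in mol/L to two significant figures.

0.038 M

Fe²⁺/Fe is the cathode, Ca²⁺/Ca the anode: E°cell = +2.37 V, n = 2.
Overall reaction: Fe²⁺(aq) + Ca(s) → Fe(s) + Ca²⁺(aq); Q = [Ca²⁺]^1/[Fe²⁺]^1.
From E = E° − (0.0592/n) log Q: log Q = (E° − E)·n/0.0592 = (+2.37 − (+2.321))·2/0.0592 = 1.6554.
So 1·log[Fe²⁺] = 1·log(1.7) − log Q = 0.2304 − (1.6554) = -1.4250; [Fe²⁺] = 10^(-1.4250) ≈ 0.038 M.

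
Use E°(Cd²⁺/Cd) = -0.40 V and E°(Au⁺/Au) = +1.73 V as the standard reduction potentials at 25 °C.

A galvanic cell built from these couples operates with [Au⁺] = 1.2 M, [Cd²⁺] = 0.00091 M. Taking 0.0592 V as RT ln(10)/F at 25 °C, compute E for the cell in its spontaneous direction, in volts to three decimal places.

Au⁺/Au is the cathode (higher E°), Cd²⁺/Cd the anode: E°cell = +1.73 − (-0.40) = +2.13 V, n = 2.
Overall: 2 Au⁺(aq) + Cd(s) → 2 Au(s) + Cd²⁺(aq)
Q = [Cd²⁺] / ([Au⁺]^2); log Q = -3.199.
E = E° − (0.0592/n) log Q = +2.13 − (0.0592/2)(-3.199) = +2.225 V.

+2.225 V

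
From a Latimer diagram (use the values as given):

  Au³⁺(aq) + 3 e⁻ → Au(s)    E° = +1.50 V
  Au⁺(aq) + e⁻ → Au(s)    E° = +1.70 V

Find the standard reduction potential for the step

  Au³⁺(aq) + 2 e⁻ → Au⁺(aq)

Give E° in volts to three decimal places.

Sequential free energies add, so n₃E°₃ = n₁E°₁ + n₂E°₂.
With n₃ = 3, and the known step contributing 1×(+1.70) V, the unknown satisfies 2·E° = 3×(+1.50) − 1×(+1.70) = +2.800.
E° = +2.800 / 2 = +1.400 V.

+1.400 V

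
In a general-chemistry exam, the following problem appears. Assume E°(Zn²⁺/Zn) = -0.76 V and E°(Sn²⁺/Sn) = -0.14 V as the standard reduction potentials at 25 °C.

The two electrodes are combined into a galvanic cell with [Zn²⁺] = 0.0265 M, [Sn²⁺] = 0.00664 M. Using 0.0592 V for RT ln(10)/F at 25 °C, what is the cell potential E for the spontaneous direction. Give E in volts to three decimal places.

Sn²⁺/Sn is the cathode (higher E°), Zn²⁺/Zn the anode: E°cell = -0.14 − (-0.76) = +0.62 V, n = 2.
Overall: Sn²⁺(aq) + Zn(s) → Sn(s) + Zn²⁺(aq)
Q = [Zn²⁺] / ([Sn²⁺]); log Q = 0.601.
E = E° − (0.0592/n) log Q = +0.62 − (0.0592/2)(0.601) = +0.602 V.

+0.602 V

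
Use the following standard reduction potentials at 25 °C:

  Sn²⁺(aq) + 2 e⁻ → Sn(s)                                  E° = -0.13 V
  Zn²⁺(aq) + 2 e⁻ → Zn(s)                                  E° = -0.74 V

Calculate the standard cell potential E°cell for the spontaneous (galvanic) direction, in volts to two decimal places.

+0.61 V

The Sn²⁺/Sn couple has the higher reduction potential, so it is the cathode; Zn²⁺/Zn is oxidised at the anode.
E°cell = E°(cathode) − E°(anode) = (-0.13) − (-0.74) = +0.61 V.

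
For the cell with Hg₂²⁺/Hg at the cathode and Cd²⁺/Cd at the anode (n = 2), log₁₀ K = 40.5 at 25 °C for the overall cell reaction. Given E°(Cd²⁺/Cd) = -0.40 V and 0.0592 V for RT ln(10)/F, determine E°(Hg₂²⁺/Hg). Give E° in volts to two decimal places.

E°cell = (0.0592/n)·log K = (0.0592/2)(40.5) = +1.199 V.
Since Hg₂²⁺/Hg is the cathode and Cd²⁺/Cd the anode, E°cell = E°(Hg₂²⁺/Hg) − E°(Cd²⁺/Cd).
So E°(Hg₂²⁺/Hg) = E°cell + E°(Cd²⁺/Cd) = +1.199 + (-0.40) = +0.80 V.

+0.80 V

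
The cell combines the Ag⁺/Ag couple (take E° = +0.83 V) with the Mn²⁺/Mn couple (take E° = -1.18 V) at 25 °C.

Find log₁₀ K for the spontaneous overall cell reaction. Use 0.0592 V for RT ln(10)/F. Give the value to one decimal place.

Cathode: Ag⁺/Ag; anode: Mn²⁺/Mn. E°cell = +2.01 V, n = 2.
log K = nE°cell / 0.0592 = (2)(+2.01) / 0.0592 = 67.9.

67.9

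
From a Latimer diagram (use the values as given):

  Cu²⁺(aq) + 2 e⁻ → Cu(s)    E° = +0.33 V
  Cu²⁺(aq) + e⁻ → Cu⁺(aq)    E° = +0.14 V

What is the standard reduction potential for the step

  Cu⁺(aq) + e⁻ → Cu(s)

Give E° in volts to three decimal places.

Sequential free energies add, so n₃E°₃ = n₁E°₁ + n₂E°₂.
With n₃ = 2, and the known step contributing 1×(+0.14) V, the unknown satisfies 1·E° = 2×(+0.33) − 1×(+0.14) = +0.520.
E° = +0.520 / 1 = +0.520 V.

+0.520 V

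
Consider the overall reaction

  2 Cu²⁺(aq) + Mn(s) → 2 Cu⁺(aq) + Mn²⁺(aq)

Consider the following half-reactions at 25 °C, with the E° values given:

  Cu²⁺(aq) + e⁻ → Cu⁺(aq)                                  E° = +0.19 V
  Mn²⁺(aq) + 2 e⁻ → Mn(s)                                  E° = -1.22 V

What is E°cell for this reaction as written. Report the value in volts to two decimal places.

The Cu²⁺/Cu⁺ couple has the higher reduction potential, so it is the cathode; Mn²⁺/Mn is oxidised at the anode.
E°cell = E°(cathode) − E°(anode) = (+0.19) − (-1.22) = +1.41 V.
Since E°cell > 0, the reaction is spontaneous under standard conditions.

+1.41 V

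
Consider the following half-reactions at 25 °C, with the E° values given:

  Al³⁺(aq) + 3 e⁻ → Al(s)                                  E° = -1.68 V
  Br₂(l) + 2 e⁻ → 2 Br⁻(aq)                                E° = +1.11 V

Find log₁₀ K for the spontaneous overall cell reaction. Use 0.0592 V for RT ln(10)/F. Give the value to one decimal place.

282.8

Cathode: Br₂/Br⁻; anode: Al³⁺/Al. E°cell = +2.79 V, n = 6.
log K = nE°cell / 0.0592 = (6)(+2.79) / 0.0592 = 282.8.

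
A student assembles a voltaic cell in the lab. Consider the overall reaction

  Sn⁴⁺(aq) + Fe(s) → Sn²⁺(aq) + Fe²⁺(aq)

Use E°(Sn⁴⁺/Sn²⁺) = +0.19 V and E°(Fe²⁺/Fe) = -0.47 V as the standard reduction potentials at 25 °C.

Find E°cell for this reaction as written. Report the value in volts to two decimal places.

The Sn⁴⁺/Sn²⁺ couple has the higher reduction potential, so it is the cathode; Fe²⁺/Fe is oxidised at the anode.
E°cell = E°(cathode) − E°(anode) = (+0.19) − (-0.47) = +0.66 V.
Since E°cell > 0, the reaction is spontaneous under standard conditions.

+0.66 V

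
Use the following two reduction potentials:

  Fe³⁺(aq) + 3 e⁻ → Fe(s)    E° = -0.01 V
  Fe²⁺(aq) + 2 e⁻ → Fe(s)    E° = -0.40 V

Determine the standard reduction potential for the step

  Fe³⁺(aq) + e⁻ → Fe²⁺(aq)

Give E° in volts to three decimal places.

Sequential free energies add, so n₃E°₃ = n₁E°₁ + n₂E°₂.
With n₃ = 3, and the known step contributing 2×(-0.40) V, the unknown satisfies 1·E° = 3×(-0.01) − 2×(-0.40) = +0.770.
E° = +0.770 / 1 = +0.770 V.

+0.770 V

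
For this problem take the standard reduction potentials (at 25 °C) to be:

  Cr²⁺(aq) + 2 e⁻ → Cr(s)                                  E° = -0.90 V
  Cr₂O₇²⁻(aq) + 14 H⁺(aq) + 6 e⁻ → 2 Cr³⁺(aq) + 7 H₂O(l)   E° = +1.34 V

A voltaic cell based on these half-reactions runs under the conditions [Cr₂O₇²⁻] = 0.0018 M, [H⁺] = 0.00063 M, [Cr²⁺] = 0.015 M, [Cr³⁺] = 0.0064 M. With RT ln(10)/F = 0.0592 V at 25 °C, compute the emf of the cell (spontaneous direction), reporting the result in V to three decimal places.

Cr₂O₇²⁻/Cr³⁺ is the cathode (higher E°), Cr²⁺/Cr the anode: E°cell = +1.34 − (-0.90) = +2.24 V, n = 6.
Overall: Cr₂O₇²⁻(aq) + 14 H⁺(aq) + 3 Cr(s) → 2 Cr³⁺(aq) + 7 H₂O(l) + 3 Cr²⁺(aq)
Q = [Cr³⁺]^2·[Cr²⁺]^3 / ([Cr₂O₇²⁻]·[H⁺]^14); log Q = 37.695.
E = E° − (0.0592/n) log Q = +2.24 − (0.0592/6)(37.695) = +1.868 V.

+1.868 V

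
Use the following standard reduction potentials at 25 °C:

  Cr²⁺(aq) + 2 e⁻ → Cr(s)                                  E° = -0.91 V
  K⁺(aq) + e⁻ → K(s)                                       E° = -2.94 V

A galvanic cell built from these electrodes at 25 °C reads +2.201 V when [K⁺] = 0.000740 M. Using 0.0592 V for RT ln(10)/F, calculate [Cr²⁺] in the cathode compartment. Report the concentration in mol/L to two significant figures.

Cr²⁺/Cr is the cathode, K⁺/K the anode: E°cell = +2.03 V, n = 2.
Overall reaction: Cr²⁺(aq) + 2 K(s) → Cr(s) + 2 K⁺(aq); Q = [K⁺]^2/[Cr²⁺]^1.
From E = E° − (0.0592/n) log Q: log Q = (E° − E)·n/0.0592 = (+2.03 − (+2.201))·2/0.0592 = -5.7770.
So 1·log[Cr²⁺] = 2·log(0.00074) − log Q = -6.2615 − (-5.7770) = -0.4845; [Cr²⁺] = 10^(-0.4845) ≈ 0.33 M.

0.33 M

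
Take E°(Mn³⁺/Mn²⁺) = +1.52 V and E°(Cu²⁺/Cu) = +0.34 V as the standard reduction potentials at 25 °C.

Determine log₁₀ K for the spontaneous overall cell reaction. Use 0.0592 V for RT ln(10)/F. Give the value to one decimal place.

39.9

Cathode: Mn³⁺/Mn²⁺; anode: Cu²⁺/Cu. E°cell = +1.18 V, n = 2.
log K = nE°cell / 0.0592 = (2)(+1.18) / 0.0592 = 39.9.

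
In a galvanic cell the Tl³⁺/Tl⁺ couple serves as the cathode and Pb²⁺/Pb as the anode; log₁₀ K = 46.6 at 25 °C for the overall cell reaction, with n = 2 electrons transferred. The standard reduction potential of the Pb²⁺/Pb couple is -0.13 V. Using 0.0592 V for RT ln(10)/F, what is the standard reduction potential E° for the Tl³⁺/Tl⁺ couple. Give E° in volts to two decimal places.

+1.25 V

E°cell = (0.0592/n)·log K = (0.0592/2)(46.6) = +1.379 V.
Since Tl³⁺/Tl⁺ is the cathode and Pb²⁺/Pb the anode, E°cell = E°(Tl³⁺/Tl⁺) − E°(Pb²⁺/Pb).
So E°(Tl³⁺/Tl⁺) = E°cell + E°(Pb²⁺/Pb) = +1.379 + (-0.13) = +1.25 V.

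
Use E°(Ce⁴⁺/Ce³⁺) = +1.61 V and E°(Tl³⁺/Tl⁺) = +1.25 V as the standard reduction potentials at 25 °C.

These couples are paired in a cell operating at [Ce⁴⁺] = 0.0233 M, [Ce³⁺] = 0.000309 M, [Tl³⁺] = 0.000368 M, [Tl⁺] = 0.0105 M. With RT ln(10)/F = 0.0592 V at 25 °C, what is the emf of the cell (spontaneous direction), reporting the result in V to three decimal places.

Ce⁴⁺/Ce³⁺ is the cathode (higher E°), Tl³⁺/Tl⁺ the anode: E°cell = +1.61 − (+1.25) = +0.36 V, n = 2.
Overall: 2 Ce⁴⁺(aq) + Tl⁺(aq) → 2 Ce³⁺(aq) + Tl³⁺(aq)
Q = [Ce³⁺]^2·[Tl³⁺] / ([Ce⁴⁺]^2·[Tl⁺]); log Q = -5.210.
E = E° − (0.0592/n) log Q = +0.36 − (0.0592/2)(-5.210) = +0.514 V.

+0.514 V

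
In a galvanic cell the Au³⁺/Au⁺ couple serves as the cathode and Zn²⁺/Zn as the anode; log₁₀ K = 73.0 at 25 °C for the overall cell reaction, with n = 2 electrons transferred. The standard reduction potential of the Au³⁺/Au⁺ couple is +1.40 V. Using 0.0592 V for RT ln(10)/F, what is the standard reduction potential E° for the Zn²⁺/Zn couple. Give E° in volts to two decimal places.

E°cell = (0.0592/n)·log K = (0.0592/2)(73.0) = +2.161 V.
Since Au³⁺/Au⁺ is the cathode and Zn²⁺/Zn the anode, E°cell = E°(Au³⁺/Au⁺) − E°(Zn²⁺/Zn).
So E°(Zn²⁺/Zn) = E°(Au³⁺/Au⁺) − E°cell = (+1.40) − (+2.161) = -0.76 V.

-0.76 V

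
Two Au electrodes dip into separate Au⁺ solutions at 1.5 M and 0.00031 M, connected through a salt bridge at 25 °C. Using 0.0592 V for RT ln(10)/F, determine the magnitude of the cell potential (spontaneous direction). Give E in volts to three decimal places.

+0.218 V

For a concentration cell E°cell = 0. The 1.5 M side is the cathode (reduction is favoured where [Au⁺] is higher).
With n = 1, E = −(0.0592/1) log([Au⁺]ₐₙ/[Au⁺]꜀ₐₜ) = −(0.0592/1) log(0.00031/1.5) = −(0.0592/1)(-3.685) = +0.218 V.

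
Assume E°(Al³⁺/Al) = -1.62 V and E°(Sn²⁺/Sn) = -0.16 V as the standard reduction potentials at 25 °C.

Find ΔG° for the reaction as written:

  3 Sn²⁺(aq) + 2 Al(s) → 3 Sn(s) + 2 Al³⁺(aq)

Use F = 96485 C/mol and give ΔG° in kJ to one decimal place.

-845.2 kJ

As written, Sn²⁺/Sn is reduced (cathode) and Al³⁺/Al is oxidised (anode), so E°cell = (-0.16) − (-1.62) = +1.46 V.
Balancing electrons gives n = 6.
ΔG° = −nFE° = −(6)(96485)(+1.46) = -845,209 J = -845.2 kJ.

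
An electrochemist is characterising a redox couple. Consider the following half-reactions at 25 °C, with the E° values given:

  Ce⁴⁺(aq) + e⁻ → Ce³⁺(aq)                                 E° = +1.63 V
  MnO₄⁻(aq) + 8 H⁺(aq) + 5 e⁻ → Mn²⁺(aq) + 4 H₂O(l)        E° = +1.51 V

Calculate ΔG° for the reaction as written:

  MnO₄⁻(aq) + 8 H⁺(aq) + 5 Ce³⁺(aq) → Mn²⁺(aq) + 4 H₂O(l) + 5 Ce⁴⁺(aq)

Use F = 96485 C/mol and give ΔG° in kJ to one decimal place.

As written, MnO₄⁻/Mn²⁺ is reduced (cathode) and Ce⁴⁺/Ce³⁺ is oxidised (anode), so E°cell = (+1.51) − (+1.63) = -0.12 V.
Balancing electrons gives n = 5.
ΔG° = −nFE° = −(5)(96485)(-0.12) = 57,891 J = +57.9 kJ.

+57.9 kJ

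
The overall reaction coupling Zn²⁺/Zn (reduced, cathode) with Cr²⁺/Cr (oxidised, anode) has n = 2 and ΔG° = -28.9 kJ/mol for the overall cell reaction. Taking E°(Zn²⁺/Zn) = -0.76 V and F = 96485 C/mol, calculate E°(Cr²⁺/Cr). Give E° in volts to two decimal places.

-0.91 V

E°cell = −ΔG°/(nF) = −(-28.9×10³)/((2)(96485)) = +0.150 V.
Since Zn²⁺/Zn is the cathode and Cr²⁺/Cr the anode, E°cell = E°(Zn²⁺/Zn) − E°(Cr²⁺/Cr).
So E°(Cr²⁺/Cr) = E°(Zn²⁺/Zn) − E°cell = (-0.76) − (+0.150) = -0.91 V.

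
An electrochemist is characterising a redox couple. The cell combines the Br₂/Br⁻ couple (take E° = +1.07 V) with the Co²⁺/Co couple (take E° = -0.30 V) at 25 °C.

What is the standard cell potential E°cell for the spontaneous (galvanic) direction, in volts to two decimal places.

The Br₂/Br⁻ couple has the higher reduction potential, so it is the cathode; Co²⁺/Co is oxidised at the anode.
E°cell = E°(cathode) − E°(anode) = (+1.07) − (-0.30) = +1.37 V.
Since E°cell > 0, the reaction is spontaneous under standard conditions.

+1.37 V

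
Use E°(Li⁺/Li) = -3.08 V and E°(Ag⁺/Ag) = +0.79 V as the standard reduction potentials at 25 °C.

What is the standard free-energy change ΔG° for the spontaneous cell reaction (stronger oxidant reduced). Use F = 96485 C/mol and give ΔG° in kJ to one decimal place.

Ag⁺/Ag (E° = +0.79 V) is the cathode; Li⁺/Li (E° = -3.08 V) is the anode, so E°cell = +3.87 V.
Balancing electrons gives n = 1 (lcm of 1 and 1).
ΔG° = −nFE° = −(1)(96485)(+3.87) = -373,397 J = -373.4 kJ.

-373.4 kJ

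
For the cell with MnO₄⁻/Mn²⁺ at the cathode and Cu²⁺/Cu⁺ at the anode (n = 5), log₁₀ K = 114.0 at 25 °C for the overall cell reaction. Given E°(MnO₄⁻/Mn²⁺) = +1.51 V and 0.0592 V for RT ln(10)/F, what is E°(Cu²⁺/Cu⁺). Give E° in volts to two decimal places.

+0.16 V

E°cell = (0.0592/n)·log K = (0.0592/5)(114.0) = +1.350 V.
Since MnO₄⁻/Mn²⁺ is the cathode and Cu²⁺/Cu⁺ the anode, E°cell = E°(MnO₄⁻/Mn²⁺) − E°(Cu²⁺/Cu⁺).
So E°(Cu²⁺/Cu⁺) = E°(MnO₄⁻/Mn²⁺) − E°cell = (+1.51) − (+1.350) = +0.16 V.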